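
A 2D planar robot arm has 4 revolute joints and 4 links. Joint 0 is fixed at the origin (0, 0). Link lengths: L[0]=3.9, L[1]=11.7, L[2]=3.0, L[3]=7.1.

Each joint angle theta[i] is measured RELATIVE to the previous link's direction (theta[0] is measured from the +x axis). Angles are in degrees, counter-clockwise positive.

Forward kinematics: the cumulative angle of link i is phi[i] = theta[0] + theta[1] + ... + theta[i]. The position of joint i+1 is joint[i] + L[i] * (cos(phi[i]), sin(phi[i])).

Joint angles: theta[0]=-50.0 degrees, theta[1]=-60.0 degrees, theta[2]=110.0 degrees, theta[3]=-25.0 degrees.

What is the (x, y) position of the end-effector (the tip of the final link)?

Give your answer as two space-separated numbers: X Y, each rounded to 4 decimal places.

joint[0] = (0.0000, 0.0000)  (base)
link 0: phi[0] = -50 = -50 deg
  cos(-50 deg) = 0.6428, sin(-50 deg) = -0.7660
  joint[1] = (0.0000, 0.0000) + 3.9 * (0.6428, -0.7660) = (0.0000 + 2.5069, 0.0000 + -2.9876) = (2.5069, -2.9876)
link 1: phi[1] = -50 + -60 = -110 deg
  cos(-110 deg) = -0.3420, sin(-110 deg) = -0.9397
  joint[2] = (2.5069, -2.9876) + 11.7 * (-0.3420, -0.9397) = (2.5069 + -4.0016, -2.9876 + -10.9944) = (-1.4948, -13.9820)
link 2: phi[2] = -50 + -60 + 110 = 0 deg
  cos(0 deg) = 1.0000, sin(0 deg) = 0.0000
  joint[3] = (-1.4948, -13.9820) + 3 * (1.0000, 0.0000) = (-1.4948 + 3.0000, -13.9820 + 0.0000) = (1.5052, -13.9820)
link 3: phi[3] = -50 + -60 + 110 + -25 = -25 deg
  cos(-25 deg) = 0.9063, sin(-25 deg) = -0.4226
  joint[4] = (1.5052, -13.9820) + 7.1 * (0.9063, -0.4226) = (1.5052 + 6.4348, -13.9820 + -3.0006) = (7.9400, -16.9826)
End effector: (7.9400, -16.9826)

Answer: 7.9400 -16.9826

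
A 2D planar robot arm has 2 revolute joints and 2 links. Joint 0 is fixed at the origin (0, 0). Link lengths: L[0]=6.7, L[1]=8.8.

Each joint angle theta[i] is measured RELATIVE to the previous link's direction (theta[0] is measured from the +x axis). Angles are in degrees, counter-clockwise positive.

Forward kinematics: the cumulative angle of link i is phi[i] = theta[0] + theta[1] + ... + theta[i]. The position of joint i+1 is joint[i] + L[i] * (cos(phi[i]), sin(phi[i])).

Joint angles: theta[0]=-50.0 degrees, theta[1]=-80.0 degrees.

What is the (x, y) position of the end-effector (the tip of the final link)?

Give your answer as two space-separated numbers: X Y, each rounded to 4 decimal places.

joint[0] = (0.0000, 0.0000)  (base)
link 0: phi[0] = -50 = -50 deg
  cos(-50 deg) = 0.6428, sin(-50 deg) = -0.7660
  joint[1] = (0.0000, 0.0000) + 6.7 * (0.6428, -0.7660) = (0.0000 + 4.3067, 0.0000 + -5.1325) = (4.3067, -5.1325)
link 1: phi[1] = -50 + -80 = -130 deg
  cos(-130 deg) = -0.6428, sin(-130 deg) = -0.7660
  joint[2] = (4.3067, -5.1325) + 8.8 * (-0.6428, -0.7660) = (4.3067 + -5.6565, -5.1325 + -6.7412) = (-1.3499, -11.8737)
End effector: (-1.3499, -11.8737)

Answer: -1.3499 -11.8737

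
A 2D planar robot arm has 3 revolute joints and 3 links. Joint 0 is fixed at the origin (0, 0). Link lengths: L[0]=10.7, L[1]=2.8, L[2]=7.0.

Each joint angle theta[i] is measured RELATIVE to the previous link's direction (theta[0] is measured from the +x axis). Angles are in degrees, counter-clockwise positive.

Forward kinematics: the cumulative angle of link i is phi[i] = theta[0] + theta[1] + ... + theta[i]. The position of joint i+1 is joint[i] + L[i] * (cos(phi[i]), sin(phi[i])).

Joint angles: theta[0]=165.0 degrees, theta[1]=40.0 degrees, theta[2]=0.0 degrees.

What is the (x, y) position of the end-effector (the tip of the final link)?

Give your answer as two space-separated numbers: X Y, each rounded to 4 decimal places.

Answer: -19.2172 -1.3723

Derivation:
joint[0] = (0.0000, 0.0000)  (base)
link 0: phi[0] = 165 = 165 deg
  cos(165 deg) = -0.9659, sin(165 deg) = 0.2588
  joint[1] = (0.0000, 0.0000) + 10.7 * (-0.9659, 0.2588) = (0.0000 + -10.3354, 0.0000 + 2.7694) = (-10.3354, 2.7694)
link 1: phi[1] = 165 + 40 = 205 deg
  cos(205 deg) = -0.9063, sin(205 deg) = -0.4226
  joint[2] = (-10.3354, 2.7694) + 2.8 * (-0.9063, -0.4226) = (-10.3354 + -2.5377, 2.7694 + -1.1833) = (-12.8731, 1.5860)
link 2: phi[2] = 165 + 40 + 0 = 205 deg
  cos(205 deg) = -0.9063, sin(205 deg) = -0.4226
  joint[3] = (-12.8731, 1.5860) + 7 * (-0.9063, -0.4226) = (-12.8731 + -6.3442, 1.5860 + -2.9583) = (-19.2172, -1.3723)
End effector: (-19.2172, -1.3723)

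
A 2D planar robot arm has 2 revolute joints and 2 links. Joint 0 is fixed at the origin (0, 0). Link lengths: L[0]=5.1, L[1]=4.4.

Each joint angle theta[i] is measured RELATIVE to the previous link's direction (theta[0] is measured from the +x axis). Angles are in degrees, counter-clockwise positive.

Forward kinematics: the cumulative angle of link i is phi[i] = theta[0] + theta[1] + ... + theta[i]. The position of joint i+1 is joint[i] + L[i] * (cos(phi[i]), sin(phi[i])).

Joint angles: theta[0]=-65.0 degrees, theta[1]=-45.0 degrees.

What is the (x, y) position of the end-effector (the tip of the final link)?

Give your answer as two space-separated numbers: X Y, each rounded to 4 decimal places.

joint[0] = (0.0000, 0.0000)  (base)
link 0: phi[0] = -65 = -65 deg
  cos(-65 deg) = 0.4226, sin(-65 deg) = -0.9063
  joint[1] = (0.0000, 0.0000) + 5.1 * (0.4226, -0.9063) = (0.0000 + 2.1554, 0.0000 + -4.6222) = (2.1554, -4.6222)
link 1: phi[1] = -65 + -45 = -110 deg
  cos(-110 deg) = -0.3420, sin(-110 deg) = -0.9397
  joint[2] = (2.1554, -4.6222) + 4.4 * (-0.3420, -0.9397) = (2.1554 + -1.5049, -4.6222 + -4.1346) = (0.6505, -8.7568)
End effector: (0.6505, -8.7568)

Answer: 0.6505 -8.7568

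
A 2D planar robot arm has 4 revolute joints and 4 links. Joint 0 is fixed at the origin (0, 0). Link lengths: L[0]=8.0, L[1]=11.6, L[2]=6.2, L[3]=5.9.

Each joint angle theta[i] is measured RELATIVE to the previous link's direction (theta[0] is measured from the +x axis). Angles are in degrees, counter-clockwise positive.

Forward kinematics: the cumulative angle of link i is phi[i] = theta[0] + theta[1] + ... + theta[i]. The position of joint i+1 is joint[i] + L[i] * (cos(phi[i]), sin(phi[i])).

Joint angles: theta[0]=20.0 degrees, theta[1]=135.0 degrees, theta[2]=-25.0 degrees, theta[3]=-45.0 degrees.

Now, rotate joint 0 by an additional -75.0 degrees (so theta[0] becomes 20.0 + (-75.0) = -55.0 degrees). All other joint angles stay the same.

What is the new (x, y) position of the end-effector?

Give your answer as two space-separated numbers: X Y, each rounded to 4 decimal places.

joint[0] = (0.0000, 0.0000)  (base)
link 0: phi[0] = -55 = -55 deg
  cos(-55 deg) = 0.5736, sin(-55 deg) = -0.8192
  joint[1] = (0.0000, 0.0000) + 8 * (0.5736, -0.8192) = (0.0000 + 4.5886, 0.0000 + -6.5532) = (4.5886, -6.5532)
link 1: phi[1] = -55 + 135 = 80 deg
  cos(80 deg) = 0.1736, sin(80 deg) = 0.9848
  joint[2] = (4.5886, -6.5532) + 11.6 * (0.1736, 0.9848) = (4.5886 + 2.0143, -6.5532 + 11.4238) = (6.6029, 4.8706)
link 2: phi[2] = -55 + 135 + -25 = 55 deg
  cos(55 deg) = 0.5736, sin(55 deg) = 0.8192
  joint[3] = (6.6029, 4.8706) + 6.2 * (0.5736, 0.8192) = (6.6029 + 3.5562, 4.8706 + 5.0787) = (10.1591, 9.9493)
link 3: phi[3] = -55 + 135 + -25 + -45 = 10 deg
  cos(10 deg) = 0.9848, sin(10 deg) = 0.1736
  joint[4] = (10.1591, 9.9493) + 5.9 * (0.9848, 0.1736) = (10.1591 + 5.8104, 9.9493 + 1.0245) = (15.9695, 10.9738)
End effector: (15.9695, 10.9738)

Answer: 15.9695 10.9738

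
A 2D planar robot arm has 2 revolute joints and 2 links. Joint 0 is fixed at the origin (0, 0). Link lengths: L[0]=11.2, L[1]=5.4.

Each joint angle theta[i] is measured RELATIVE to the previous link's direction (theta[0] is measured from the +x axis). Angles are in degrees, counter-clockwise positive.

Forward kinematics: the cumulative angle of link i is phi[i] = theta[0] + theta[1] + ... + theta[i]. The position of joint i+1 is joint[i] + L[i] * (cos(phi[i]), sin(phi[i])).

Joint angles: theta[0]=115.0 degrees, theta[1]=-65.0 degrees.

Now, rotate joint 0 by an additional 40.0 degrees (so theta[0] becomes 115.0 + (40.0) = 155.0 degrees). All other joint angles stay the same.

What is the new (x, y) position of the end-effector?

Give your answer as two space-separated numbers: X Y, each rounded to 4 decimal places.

joint[0] = (0.0000, 0.0000)  (base)
link 0: phi[0] = 155 = 155 deg
  cos(155 deg) = -0.9063, sin(155 deg) = 0.4226
  joint[1] = (0.0000, 0.0000) + 11.2 * (-0.9063, 0.4226) = (0.0000 + -10.1506, 0.0000 + 4.7333) = (-10.1506, 4.7333)
link 1: phi[1] = 155 + -65 = 90 deg
  cos(90 deg) = 0.0000, sin(90 deg) = 1.0000
  joint[2] = (-10.1506, 4.7333) + 5.4 * (0.0000, 1.0000) = (-10.1506 + 0.0000, 4.7333 + 5.4000) = (-10.1506, 10.1333)
End effector: (-10.1506, 10.1333)

Answer: -10.1506 10.1333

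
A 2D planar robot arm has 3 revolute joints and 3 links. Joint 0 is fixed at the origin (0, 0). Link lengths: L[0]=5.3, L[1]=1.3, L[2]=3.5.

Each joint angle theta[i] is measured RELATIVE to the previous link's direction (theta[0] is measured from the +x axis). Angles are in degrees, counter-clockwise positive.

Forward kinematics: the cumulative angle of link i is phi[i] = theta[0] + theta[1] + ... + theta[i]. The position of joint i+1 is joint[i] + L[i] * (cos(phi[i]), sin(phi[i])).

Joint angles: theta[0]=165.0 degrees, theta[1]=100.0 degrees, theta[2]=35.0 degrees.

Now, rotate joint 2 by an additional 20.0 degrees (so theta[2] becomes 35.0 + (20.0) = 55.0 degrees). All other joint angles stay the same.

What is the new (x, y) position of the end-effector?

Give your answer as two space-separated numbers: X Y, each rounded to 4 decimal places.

joint[0] = (0.0000, 0.0000)  (base)
link 0: phi[0] = 165 = 165 deg
  cos(165 deg) = -0.9659, sin(165 deg) = 0.2588
  joint[1] = (0.0000, 0.0000) + 5.3 * (-0.9659, 0.2588) = (0.0000 + -5.1194, 0.0000 + 1.3717) = (-5.1194, 1.3717)
link 1: phi[1] = 165 + 100 = 265 deg
  cos(265 deg) = -0.0872, sin(265 deg) = -0.9962
  joint[2] = (-5.1194, 1.3717) + 1.3 * (-0.0872, -0.9962) = (-5.1194 + -0.1133, 1.3717 + -1.2951) = (-5.2327, 0.0767)
link 2: phi[2] = 165 + 100 + 55 = 320 deg
  cos(320 deg) = 0.7660, sin(320 deg) = -0.6428
  joint[3] = (-5.2327, 0.0767) + 3.5 * (0.7660, -0.6428) = (-5.2327 + 2.6812, 0.0767 + -2.2498) = (-2.5516, -2.1731)
End effector: (-2.5516, -2.1731)

Answer: -2.5516 -2.1731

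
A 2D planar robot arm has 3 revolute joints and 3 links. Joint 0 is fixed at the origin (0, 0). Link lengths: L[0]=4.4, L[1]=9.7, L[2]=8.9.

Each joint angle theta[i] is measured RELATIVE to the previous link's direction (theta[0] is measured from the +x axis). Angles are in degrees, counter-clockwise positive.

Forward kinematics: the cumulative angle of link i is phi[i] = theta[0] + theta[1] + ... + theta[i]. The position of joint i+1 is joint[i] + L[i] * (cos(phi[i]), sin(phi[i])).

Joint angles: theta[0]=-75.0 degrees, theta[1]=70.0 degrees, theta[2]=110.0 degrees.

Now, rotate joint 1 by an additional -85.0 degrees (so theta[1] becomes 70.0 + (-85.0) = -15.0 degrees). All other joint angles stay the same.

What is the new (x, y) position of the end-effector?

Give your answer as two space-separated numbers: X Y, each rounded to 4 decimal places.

joint[0] = (0.0000, 0.0000)  (base)
link 0: phi[0] = -75 = -75 deg
  cos(-75 deg) = 0.2588, sin(-75 deg) = -0.9659
  joint[1] = (0.0000, 0.0000) + 4.4 * (0.2588, -0.9659) = (0.0000 + 1.1388, 0.0000 + -4.2501) = (1.1388, -4.2501)
link 1: phi[1] = -75 + -15 = -90 deg
  cos(-90 deg) = 0.0000, sin(-90 deg) = -1.0000
  joint[2] = (1.1388, -4.2501) + 9.7 * (0.0000, -1.0000) = (1.1388 + 0.0000, -4.2501 + -9.7000) = (1.1388, -13.9501)
link 2: phi[2] = -75 + -15 + 110 = 20 deg
  cos(20 deg) = 0.9397, sin(20 deg) = 0.3420
  joint[3] = (1.1388, -13.9501) + 8.9 * (0.9397, 0.3420) = (1.1388 + 8.3633, -13.9501 + 3.0440) = (9.5021, -10.9061)
End effector: (9.5021, -10.9061)

Answer: 9.5021 -10.9061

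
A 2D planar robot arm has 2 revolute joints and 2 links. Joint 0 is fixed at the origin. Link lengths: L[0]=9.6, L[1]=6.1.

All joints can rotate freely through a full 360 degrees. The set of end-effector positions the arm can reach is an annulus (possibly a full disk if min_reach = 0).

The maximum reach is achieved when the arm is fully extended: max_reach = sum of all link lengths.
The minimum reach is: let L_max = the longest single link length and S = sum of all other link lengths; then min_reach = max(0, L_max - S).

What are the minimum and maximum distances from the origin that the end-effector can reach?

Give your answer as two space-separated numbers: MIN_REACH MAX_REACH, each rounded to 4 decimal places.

Answer: 3.5000 15.7000

Derivation:
Link lengths: [9.6, 6.1]
max_reach = 9.6 + 6.1 = 15.7
L_max = max([9.6, 6.1]) = 9.6
S (sum of others) = 15.7 - 9.6 = 6.1
min_reach = max(0, 9.6 - 6.1) = max(0, 3.5) = 3.5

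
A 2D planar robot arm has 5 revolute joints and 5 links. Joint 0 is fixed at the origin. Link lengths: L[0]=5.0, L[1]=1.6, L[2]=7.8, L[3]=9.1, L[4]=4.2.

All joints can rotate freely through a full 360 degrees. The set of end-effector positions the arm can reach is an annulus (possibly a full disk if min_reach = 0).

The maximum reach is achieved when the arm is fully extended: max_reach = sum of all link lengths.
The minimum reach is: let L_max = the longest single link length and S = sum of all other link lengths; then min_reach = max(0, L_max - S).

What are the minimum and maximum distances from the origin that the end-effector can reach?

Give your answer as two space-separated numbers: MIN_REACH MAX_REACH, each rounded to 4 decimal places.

Link lengths: [5.0, 1.6, 7.8, 9.1, 4.2]
max_reach = 5 + 1.6 + 7.8 + 9.1 + 4.2 = 27.7
L_max = max([5.0, 1.6, 7.8, 9.1, 4.2]) = 9.1
S (sum of others) = 27.7 - 9.1 = 18.6
min_reach = max(0, 9.1 - 18.6) = max(0, -9.5) = 0

Answer: 0.0000 27.7000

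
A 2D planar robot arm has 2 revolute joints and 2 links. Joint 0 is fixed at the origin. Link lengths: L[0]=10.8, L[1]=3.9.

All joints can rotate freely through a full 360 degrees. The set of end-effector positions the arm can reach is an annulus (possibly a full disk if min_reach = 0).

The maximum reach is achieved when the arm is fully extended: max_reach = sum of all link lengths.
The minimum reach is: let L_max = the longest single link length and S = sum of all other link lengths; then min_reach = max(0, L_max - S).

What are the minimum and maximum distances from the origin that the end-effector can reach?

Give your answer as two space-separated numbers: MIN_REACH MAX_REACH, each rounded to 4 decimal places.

Link lengths: [10.8, 3.9]
max_reach = 10.8 + 3.9 = 14.7
L_max = max([10.8, 3.9]) = 10.8
S (sum of others) = 14.7 - 10.8 = 3.9
min_reach = max(0, 10.8 - 3.9) = max(0, 6.9) = 6.9

Answer: 6.9000 14.7000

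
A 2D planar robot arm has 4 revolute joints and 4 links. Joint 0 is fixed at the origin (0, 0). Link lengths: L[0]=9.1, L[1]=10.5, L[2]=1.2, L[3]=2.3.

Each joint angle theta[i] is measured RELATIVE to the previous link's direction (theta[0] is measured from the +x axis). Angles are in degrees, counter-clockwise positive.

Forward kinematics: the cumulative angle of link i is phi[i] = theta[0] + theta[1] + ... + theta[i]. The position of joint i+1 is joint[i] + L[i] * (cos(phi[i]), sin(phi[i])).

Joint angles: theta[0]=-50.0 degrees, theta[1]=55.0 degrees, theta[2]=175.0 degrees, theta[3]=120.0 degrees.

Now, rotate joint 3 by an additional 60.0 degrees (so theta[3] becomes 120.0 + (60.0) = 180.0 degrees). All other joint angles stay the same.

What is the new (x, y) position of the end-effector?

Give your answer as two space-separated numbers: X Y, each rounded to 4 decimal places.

joint[0] = (0.0000, 0.0000)  (base)
link 0: phi[0] = -50 = -50 deg
  cos(-50 deg) = 0.6428, sin(-50 deg) = -0.7660
  joint[1] = (0.0000, 0.0000) + 9.1 * (0.6428, -0.7660) = (0.0000 + 5.8494, 0.0000 + -6.9710) = (5.8494, -6.9710)
link 1: phi[1] = -50 + 55 = 5 deg
  cos(5 deg) = 0.9962, sin(5 deg) = 0.0872
  joint[2] = (5.8494, -6.9710) + 10.5 * (0.9962, 0.0872) = (5.8494 + 10.4600, -6.9710 + 0.9151) = (16.3094, -6.0559)
link 2: phi[2] = -50 + 55 + 175 = 180 deg
  cos(180 deg) = -1.0000, sin(180 deg) = 0.0000
  joint[3] = (16.3094, -6.0559) + 1.2 * (-1.0000, 0.0000) = (16.3094 + -1.2000, -6.0559 + 0.0000) = (15.1094, -6.0559)
link 3: phi[3] = -50 + 55 + 175 + 180 = 360 deg
  cos(360 deg) = 1.0000, sin(360 deg) = -0.0000
  joint[4] = (15.1094, -6.0559) + 2.3 * (1.0000, -0.0000) = (15.1094 + 2.3000, -6.0559 + -0.0000) = (17.4094, -6.0559)
End effector: (17.4094, -6.0559)

Answer: 17.4094 -6.0559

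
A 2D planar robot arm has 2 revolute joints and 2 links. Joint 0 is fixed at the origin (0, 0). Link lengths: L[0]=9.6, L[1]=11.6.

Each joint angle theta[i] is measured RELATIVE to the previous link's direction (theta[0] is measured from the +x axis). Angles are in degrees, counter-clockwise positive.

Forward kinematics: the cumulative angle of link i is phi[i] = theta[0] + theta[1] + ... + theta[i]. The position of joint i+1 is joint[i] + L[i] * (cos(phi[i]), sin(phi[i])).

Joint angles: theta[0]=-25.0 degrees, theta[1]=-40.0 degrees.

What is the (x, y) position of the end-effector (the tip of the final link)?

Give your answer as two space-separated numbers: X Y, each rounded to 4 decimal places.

joint[0] = (0.0000, 0.0000)  (base)
link 0: phi[0] = -25 = -25 deg
  cos(-25 deg) = 0.9063, sin(-25 deg) = -0.4226
  joint[1] = (0.0000, 0.0000) + 9.6 * (0.9063, -0.4226) = (0.0000 + 8.7006, 0.0000 + -4.0571) = (8.7006, -4.0571)
link 1: phi[1] = -25 + -40 = -65 deg
  cos(-65 deg) = 0.4226, sin(-65 deg) = -0.9063
  joint[2] = (8.7006, -4.0571) + 11.6 * (0.4226, -0.9063) = (8.7006 + 4.9024, -4.0571 + -10.5132) = (13.6029, -14.5703)
End effector: (13.6029, -14.5703)

Answer: 13.6029 -14.5703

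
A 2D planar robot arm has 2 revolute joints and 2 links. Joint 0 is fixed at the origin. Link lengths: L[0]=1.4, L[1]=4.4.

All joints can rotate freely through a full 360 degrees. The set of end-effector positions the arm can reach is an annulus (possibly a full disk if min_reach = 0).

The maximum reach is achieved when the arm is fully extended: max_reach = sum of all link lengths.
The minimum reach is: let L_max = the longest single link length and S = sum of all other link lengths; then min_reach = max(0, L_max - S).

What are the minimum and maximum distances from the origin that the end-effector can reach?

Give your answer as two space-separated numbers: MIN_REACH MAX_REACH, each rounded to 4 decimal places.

Answer: 3.0000 5.8000

Derivation:
Link lengths: [1.4, 4.4]
max_reach = 1.4 + 4.4 = 5.8
L_max = max([1.4, 4.4]) = 4.4
S (sum of others) = 5.8 - 4.4 = 1.4
min_reach = max(0, 4.4 - 1.4) = max(0, 3) = 3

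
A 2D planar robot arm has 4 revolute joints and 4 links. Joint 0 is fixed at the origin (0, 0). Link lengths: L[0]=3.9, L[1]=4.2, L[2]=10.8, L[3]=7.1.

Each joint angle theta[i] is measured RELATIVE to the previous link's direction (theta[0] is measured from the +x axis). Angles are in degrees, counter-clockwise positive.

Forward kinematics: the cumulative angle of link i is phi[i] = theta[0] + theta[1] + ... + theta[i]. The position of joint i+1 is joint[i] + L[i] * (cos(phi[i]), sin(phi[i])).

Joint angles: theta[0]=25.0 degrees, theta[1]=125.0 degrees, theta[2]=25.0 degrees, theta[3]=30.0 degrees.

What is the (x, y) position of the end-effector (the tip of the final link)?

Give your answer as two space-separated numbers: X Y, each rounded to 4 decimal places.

Answer: -17.2964 1.6889

Derivation:
joint[0] = (0.0000, 0.0000)  (base)
link 0: phi[0] = 25 = 25 deg
  cos(25 deg) = 0.9063, sin(25 deg) = 0.4226
  joint[1] = (0.0000, 0.0000) + 3.9 * (0.9063, 0.4226) = (0.0000 + 3.5346, 0.0000 + 1.6482) = (3.5346, 1.6482)
link 1: phi[1] = 25 + 125 = 150 deg
  cos(150 deg) = -0.8660, sin(150 deg) = 0.5000
  joint[2] = (3.5346, 1.6482) + 4.2 * (-0.8660, 0.5000) = (3.5346 + -3.6373, 1.6482 + 2.1000) = (-0.1027, 3.7482)
link 2: phi[2] = 25 + 125 + 25 = 175 deg
  cos(175 deg) = -0.9962, sin(175 deg) = 0.0872
  joint[3] = (-0.1027, 3.7482) + 10.8 * (-0.9962, 0.0872) = (-0.1027 + -10.7589, 3.7482 + 0.9413) = (-10.8616, 4.6895)
link 3: phi[3] = 25 + 125 + 25 + 30 = 205 deg
  cos(205 deg) = -0.9063, sin(205 deg) = -0.4226
  joint[4] = (-10.8616, 4.6895) + 7.1 * (-0.9063, -0.4226) = (-10.8616 + -6.4348, 4.6895 + -3.0006) = (-17.2964, 1.6889)
End effector: (-17.2964, 1.6889)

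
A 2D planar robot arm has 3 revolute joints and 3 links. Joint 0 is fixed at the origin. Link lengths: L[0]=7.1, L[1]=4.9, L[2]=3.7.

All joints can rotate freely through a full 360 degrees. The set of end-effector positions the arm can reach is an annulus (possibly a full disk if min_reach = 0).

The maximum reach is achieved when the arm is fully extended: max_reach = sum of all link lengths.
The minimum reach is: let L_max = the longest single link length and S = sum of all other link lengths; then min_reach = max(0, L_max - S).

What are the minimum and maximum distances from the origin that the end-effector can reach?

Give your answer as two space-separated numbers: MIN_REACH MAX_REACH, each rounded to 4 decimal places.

Answer: 0.0000 15.7000

Derivation:
Link lengths: [7.1, 4.9, 3.7]
max_reach = 7.1 + 4.9 + 3.7 = 15.7
L_max = max([7.1, 4.9, 3.7]) = 7.1
S (sum of others) = 15.7 - 7.1 = 8.6
min_reach = max(0, 7.1 - 8.6) = max(0, -1.5) = 0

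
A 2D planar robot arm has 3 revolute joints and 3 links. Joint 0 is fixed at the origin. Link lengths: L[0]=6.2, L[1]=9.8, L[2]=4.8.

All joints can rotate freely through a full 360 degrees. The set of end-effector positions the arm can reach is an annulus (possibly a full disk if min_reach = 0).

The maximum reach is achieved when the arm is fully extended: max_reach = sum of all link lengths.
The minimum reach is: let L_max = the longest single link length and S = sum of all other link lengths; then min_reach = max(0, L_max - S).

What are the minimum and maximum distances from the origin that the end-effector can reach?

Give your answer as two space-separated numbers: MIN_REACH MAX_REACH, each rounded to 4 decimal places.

Answer: 0.0000 20.8000

Derivation:
Link lengths: [6.2, 9.8, 4.8]
max_reach = 6.2 + 9.8 + 4.8 = 20.8
L_max = max([6.2, 9.8, 4.8]) = 9.8
S (sum of others) = 20.8 - 9.8 = 11
min_reach = max(0, 9.8 - 11) = max(0, -1.2) = 0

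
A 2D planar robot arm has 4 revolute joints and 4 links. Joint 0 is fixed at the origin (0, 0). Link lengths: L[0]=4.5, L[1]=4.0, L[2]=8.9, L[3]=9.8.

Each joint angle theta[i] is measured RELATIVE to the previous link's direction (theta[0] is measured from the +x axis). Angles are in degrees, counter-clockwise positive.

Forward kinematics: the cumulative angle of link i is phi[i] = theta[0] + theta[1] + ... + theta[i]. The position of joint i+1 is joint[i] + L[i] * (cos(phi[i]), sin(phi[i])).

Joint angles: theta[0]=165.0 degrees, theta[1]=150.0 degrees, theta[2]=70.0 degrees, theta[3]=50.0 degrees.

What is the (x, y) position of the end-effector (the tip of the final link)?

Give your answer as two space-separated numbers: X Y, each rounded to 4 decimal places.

joint[0] = (0.0000, 0.0000)  (base)
link 0: phi[0] = 165 = 165 deg
  cos(165 deg) = -0.9659, sin(165 deg) = 0.2588
  joint[1] = (0.0000, 0.0000) + 4.5 * (-0.9659, 0.2588) = (0.0000 + -4.3467, 0.0000 + 1.1647) = (-4.3467, 1.1647)
link 1: phi[1] = 165 + 150 = 315 deg
  cos(315 deg) = 0.7071, sin(315 deg) = -0.7071
  joint[2] = (-4.3467, 1.1647) + 4 * (0.7071, -0.7071) = (-4.3467 + 2.8284, 1.1647 + -2.8284) = (-1.5182, -1.6637)
link 2: phi[2] = 165 + 150 + 70 = 385 deg
  cos(385 deg) = 0.9063, sin(385 deg) = 0.4226
  joint[3] = (-1.5182, -1.6637) + 8.9 * (0.9063, 0.4226) = (-1.5182 + 8.0661, -1.6637 + 3.7613) = (6.5479, 2.0976)
link 3: phi[3] = 165 + 150 + 70 + 50 = 435 deg
  cos(435 deg) = 0.2588, sin(435 deg) = 0.9659
  joint[4] = (6.5479, 2.0976) + 9.8 * (0.2588, 0.9659) = (6.5479 + 2.5364, 2.0976 + 9.4661) = (9.0843, 11.5636)
End effector: (9.0843, 11.5636)

Answer: 9.0843 11.5636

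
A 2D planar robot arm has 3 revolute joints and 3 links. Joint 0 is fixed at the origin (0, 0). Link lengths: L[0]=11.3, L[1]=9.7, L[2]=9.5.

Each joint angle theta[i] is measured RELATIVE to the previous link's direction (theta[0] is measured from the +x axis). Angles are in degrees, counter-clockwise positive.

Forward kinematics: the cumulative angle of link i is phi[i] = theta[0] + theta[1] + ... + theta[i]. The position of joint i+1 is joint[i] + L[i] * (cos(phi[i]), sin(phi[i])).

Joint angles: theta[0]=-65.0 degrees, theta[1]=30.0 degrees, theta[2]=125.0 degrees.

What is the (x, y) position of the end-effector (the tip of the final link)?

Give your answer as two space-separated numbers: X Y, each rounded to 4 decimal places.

Answer: 12.7214 -6.3050

Derivation:
joint[0] = (0.0000, 0.0000)  (base)
link 0: phi[0] = -65 = -65 deg
  cos(-65 deg) = 0.4226, sin(-65 deg) = -0.9063
  joint[1] = (0.0000, 0.0000) + 11.3 * (0.4226, -0.9063) = (0.0000 + 4.7756, 0.0000 + -10.2413) = (4.7756, -10.2413)
link 1: phi[1] = -65 + 30 = -35 deg
  cos(-35 deg) = 0.8192, sin(-35 deg) = -0.5736
  joint[2] = (4.7756, -10.2413) + 9.7 * (0.8192, -0.5736) = (4.7756 + 7.9458, -10.2413 + -5.5637) = (12.7214, -15.8050)
link 2: phi[2] = -65 + 30 + 125 = 90 deg
  cos(90 deg) = 0.0000, sin(90 deg) = 1.0000
  joint[3] = (12.7214, -15.8050) + 9.5 * (0.0000, 1.0000) = (12.7214 + 0.0000, -15.8050 + 9.5000) = (12.7214, -6.3050)
End effector: (12.7214, -6.3050)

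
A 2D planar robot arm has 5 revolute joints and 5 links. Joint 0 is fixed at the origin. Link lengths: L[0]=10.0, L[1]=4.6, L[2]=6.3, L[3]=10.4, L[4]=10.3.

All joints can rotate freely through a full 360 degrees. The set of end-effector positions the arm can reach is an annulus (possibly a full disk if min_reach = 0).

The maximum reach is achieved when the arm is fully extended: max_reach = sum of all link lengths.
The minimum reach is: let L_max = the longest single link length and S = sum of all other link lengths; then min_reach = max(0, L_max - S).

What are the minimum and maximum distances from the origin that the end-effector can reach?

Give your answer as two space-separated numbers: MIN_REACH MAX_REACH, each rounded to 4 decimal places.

Answer: 0.0000 41.6000

Derivation:
Link lengths: [10.0, 4.6, 6.3, 10.4, 10.3]
max_reach = 10 + 4.6 + 6.3 + 10.4 + 10.3 = 41.6
L_max = max([10.0, 4.6, 6.3, 10.4, 10.3]) = 10.4
S (sum of others) = 41.6 - 10.4 = 31.2
min_reach = max(0, 10.4 - 31.2) = max(0, -20.8) = 0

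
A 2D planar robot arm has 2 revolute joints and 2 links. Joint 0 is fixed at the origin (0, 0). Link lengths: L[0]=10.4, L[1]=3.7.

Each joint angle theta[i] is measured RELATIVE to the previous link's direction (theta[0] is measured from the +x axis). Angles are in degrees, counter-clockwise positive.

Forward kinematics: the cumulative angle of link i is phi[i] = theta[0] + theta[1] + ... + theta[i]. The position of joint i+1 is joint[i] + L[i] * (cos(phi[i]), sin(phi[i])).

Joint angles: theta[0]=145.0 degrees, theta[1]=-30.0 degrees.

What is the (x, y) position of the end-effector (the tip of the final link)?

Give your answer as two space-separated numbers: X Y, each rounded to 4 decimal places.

Answer: -10.0829 9.3185

Derivation:
joint[0] = (0.0000, 0.0000)  (base)
link 0: phi[0] = 145 = 145 deg
  cos(145 deg) = -0.8192, sin(145 deg) = 0.5736
  joint[1] = (0.0000, 0.0000) + 10.4 * (-0.8192, 0.5736) = (0.0000 + -8.5192, 0.0000 + 5.9652) = (-8.5192, 5.9652)
link 1: phi[1] = 145 + -30 = 115 deg
  cos(115 deg) = -0.4226, sin(115 deg) = 0.9063
  joint[2] = (-8.5192, 5.9652) + 3.7 * (-0.4226, 0.9063) = (-8.5192 + -1.5637, 5.9652 + 3.3533) = (-10.0829, 9.3185)
End effector: (-10.0829, 9.3185)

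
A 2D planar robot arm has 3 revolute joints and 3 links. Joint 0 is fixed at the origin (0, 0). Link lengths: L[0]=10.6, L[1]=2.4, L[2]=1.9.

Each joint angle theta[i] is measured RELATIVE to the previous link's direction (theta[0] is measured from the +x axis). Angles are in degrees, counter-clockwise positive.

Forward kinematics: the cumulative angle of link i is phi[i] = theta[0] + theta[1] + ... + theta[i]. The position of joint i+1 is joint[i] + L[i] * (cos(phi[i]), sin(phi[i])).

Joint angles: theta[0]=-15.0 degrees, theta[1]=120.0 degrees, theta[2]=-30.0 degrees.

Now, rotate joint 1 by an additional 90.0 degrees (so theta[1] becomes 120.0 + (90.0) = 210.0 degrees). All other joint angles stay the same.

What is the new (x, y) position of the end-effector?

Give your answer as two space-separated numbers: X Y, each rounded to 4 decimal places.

joint[0] = (0.0000, 0.0000)  (base)
link 0: phi[0] = -15 = -15 deg
  cos(-15 deg) = 0.9659, sin(-15 deg) = -0.2588
  joint[1] = (0.0000, 0.0000) + 10.6 * (0.9659, -0.2588) = (0.0000 + 10.2388, 0.0000 + -2.7435) = (10.2388, -2.7435)
link 1: phi[1] = -15 + 210 = 195 deg
  cos(195 deg) = -0.9659, sin(195 deg) = -0.2588
  joint[2] = (10.2388, -2.7435) + 2.4 * (-0.9659, -0.2588) = (10.2388 + -2.3182, -2.7435 + -0.6212) = (7.9206, -3.3646)
link 2: phi[2] = -15 + 210 + -30 = 165 deg
  cos(165 deg) = -0.9659, sin(165 deg) = 0.2588
  joint[3] = (7.9206, -3.3646) + 1.9 * (-0.9659, 0.2588) = (7.9206 + -1.8353, -3.3646 + 0.4918) = (6.0853, -2.8729)
End effector: (6.0853, -2.8729)

Answer: 6.0853 -2.8729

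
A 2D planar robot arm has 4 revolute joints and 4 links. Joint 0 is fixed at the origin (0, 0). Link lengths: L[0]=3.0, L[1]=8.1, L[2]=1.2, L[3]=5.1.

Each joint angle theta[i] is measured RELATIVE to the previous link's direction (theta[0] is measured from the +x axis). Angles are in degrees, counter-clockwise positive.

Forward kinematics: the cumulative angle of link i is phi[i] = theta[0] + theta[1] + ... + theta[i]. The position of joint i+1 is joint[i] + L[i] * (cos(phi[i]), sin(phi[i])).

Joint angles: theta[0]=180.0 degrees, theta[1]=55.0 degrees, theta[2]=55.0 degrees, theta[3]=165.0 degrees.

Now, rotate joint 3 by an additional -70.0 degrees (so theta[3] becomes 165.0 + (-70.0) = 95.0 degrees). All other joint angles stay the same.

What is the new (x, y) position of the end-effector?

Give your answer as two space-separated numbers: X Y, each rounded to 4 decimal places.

Answer: -2.6134 -5.6074

Derivation:
joint[0] = (0.0000, 0.0000)  (base)
link 0: phi[0] = 180 = 180 deg
  cos(180 deg) = -1.0000, sin(180 deg) = 0.0000
  joint[1] = (0.0000, 0.0000) + 3 * (-1.0000, 0.0000) = (0.0000 + -3.0000, 0.0000 + 0.0000) = (-3.0000, 0.0000)
link 1: phi[1] = 180 + 55 = 235 deg
  cos(235 deg) = -0.5736, sin(235 deg) = -0.8192
  joint[2] = (-3.0000, 0.0000) + 8.1 * (-0.5736, -0.8192) = (-3.0000 + -4.6460, 0.0000 + -6.6351) = (-7.6460, -6.6351)
link 2: phi[2] = 180 + 55 + 55 = 290 deg
  cos(290 deg) = 0.3420, sin(290 deg) = -0.9397
  joint[3] = (-7.6460, -6.6351) + 1.2 * (0.3420, -0.9397) = (-7.6460 + 0.4104, -6.6351 + -1.1276) = (-7.2355, -7.7628)
link 3: phi[3] = 180 + 55 + 55 + 95 = 385 deg
  cos(385 deg) = 0.9063, sin(385 deg) = 0.4226
  joint[4] = (-7.2355, -7.7628) + 5.1 * (0.9063, 0.4226) = (-7.2355 + 4.6222, -7.7628 + 2.1554) = (-2.6134, -5.6074)
End effector: (-2.6134, -5.6074)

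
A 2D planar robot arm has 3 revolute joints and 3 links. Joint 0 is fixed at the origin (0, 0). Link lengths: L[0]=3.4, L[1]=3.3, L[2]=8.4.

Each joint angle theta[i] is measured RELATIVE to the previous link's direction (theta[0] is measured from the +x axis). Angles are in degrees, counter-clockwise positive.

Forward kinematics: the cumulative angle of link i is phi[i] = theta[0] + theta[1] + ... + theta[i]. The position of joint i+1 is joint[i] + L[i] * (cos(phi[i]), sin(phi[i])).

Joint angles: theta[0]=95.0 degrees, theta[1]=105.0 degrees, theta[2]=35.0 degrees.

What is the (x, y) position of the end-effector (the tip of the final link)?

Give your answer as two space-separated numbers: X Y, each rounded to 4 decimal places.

joint[0] = (0.0000, 0.0000)  (base)
link 0: phi[0] = 95 = 95 deg
  cos(95 deg) = -0.0872, sin(95 deg) = 0.9962
  joint[1] = (0.0000, 0.0000) + 3.4 * (-0.0872, 0.9962) = (0.0000 + -0.2963, 0.0000 + 3.3871) = (-0.2963, 3.3871)
link 1: phi[1] = 95 + 105 = 200 deg
  cos(200 deg) = -0.9397, sin(200 deg) = -0.3420
  joint[2] = (-0.2963, 3.3871) + 3.3 * (-0.9397, -0.3420) = (-0.2963 + -3.1010, 3.3871 + -1.1287) = (-3.3973, 2.2584)
link 2: phi[2] = 95 + 105 + 35 = 235 deg
  cos(235 deg) = -0.5736, sin(235 deg) = -0.8192
  joint[3] = (-3.3973, 2.2584) + 8.4 * (-0.5736, -0.8192) = (-3.3973 + -4.8180, 2.2584 + -6.8809) = (-8.2154, -4.6225)
End effector: (-8.2154, -4.6225)

Answer: -8.2154 -4.6225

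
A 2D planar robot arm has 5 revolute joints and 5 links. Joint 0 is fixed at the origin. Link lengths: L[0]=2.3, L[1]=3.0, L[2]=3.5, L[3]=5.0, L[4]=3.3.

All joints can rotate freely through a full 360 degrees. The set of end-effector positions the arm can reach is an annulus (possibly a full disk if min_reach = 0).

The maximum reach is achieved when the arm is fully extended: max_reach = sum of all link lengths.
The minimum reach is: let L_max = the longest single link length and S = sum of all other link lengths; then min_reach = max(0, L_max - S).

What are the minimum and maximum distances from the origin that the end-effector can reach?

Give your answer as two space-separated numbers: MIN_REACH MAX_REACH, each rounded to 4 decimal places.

Link lengths: [2.3, 3.0, 3.5, 5.0, 3.3]
max_reach = 2.3 + 3 + 3.5 + 5 + 3.3 = 17.1
L_max = max([2.3, 3.0, 3.5, 5.0, 3.3]) = 5
S (sum of others) = 17.1 - 5 = 12.1
min_reach = max(0, 5 - 12.1) = max(0, -7.1) = 0

Answer: 0.0000 17.1000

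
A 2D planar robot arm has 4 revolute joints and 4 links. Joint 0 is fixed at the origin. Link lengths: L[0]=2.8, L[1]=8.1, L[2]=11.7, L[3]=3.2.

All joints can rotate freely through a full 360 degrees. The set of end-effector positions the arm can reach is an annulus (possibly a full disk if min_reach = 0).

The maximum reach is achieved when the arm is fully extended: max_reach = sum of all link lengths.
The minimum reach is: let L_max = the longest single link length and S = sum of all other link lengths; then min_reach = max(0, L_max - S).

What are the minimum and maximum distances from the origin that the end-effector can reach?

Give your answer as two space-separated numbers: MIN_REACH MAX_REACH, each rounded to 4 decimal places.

Link lengths: [2.8, 8.1, 11.7, 3.2]
max_reach = 2.8 + 8.1 + 11.7 + 3.2 = 25.8
L_max = max([2.8, 8.1, 11.7, 3.2]) = 11.7
S (sum of others) = 25.8 - 11.7 = 14.1
min_reach = max(0, 11.7 - 14.1) = max(0, -2.4) = 0

Answer: 0.0000 25.8000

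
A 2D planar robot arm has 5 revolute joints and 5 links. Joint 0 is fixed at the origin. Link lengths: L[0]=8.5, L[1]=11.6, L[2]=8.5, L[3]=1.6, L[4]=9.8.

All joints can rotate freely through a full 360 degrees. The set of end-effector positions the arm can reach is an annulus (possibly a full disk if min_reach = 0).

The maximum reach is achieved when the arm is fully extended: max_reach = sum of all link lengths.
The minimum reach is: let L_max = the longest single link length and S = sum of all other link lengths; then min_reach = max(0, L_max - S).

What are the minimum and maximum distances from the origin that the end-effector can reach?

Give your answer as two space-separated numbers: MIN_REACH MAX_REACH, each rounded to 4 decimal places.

Link lengths: [8.5, 11.6, 8.5, 1.6, 9.8]
max_reach = 8.5 + 11.6 + 8.5 + 1.6 + 9.8 = 40
L_max = max([8.5, 11.6, 8.5, 1.6, 9.8]) = 11.6
S (sum of others) = 40 - 11.6 = 28.4
min_reach = max(0, 11.6 - 28.4) = max(0, -16.8) = 0

Answer: 0.0000 40.0000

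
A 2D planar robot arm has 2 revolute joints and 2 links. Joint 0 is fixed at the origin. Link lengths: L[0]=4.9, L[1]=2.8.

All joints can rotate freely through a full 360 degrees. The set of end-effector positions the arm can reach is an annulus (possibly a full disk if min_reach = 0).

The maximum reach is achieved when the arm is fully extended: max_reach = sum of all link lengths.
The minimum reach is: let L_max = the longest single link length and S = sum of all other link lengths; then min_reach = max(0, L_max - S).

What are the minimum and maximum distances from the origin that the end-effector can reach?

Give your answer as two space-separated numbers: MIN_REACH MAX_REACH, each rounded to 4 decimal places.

Answer: 2.1000 7.7000

Derivation:
Link lengths: [4.9, 2.8]
max_reach = 4.9 + 2.8 = 7.7
L_max = max([4.9, 2.8]) = 4.9
S (sum of others) = 7.7 - 4.9 = 2.8
min_reach = max(0, 4.9 - 2.8) = max(0, 2.1) = 2.1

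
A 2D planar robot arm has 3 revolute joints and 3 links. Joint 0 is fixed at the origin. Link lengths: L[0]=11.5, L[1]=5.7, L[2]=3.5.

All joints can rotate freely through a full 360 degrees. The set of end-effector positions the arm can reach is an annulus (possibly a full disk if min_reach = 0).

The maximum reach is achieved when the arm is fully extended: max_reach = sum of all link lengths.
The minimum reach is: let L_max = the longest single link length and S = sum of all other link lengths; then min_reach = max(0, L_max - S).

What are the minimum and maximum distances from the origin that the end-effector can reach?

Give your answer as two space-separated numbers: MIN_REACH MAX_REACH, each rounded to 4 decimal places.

Link lengths: [11.5, 5.7, 3.5]
max_reach = 11.5 + 5.7 + 3.5 = 20.7
L_max = max([11.5, 5.7, 3.5]) = 11.5
S (sum of others) = 20.7 - 11.5 = 9.2
min_reach = max(0, 11.5 - 9.2) = max(0, 2.3) = 2.3

Answer: 2.3000 20.7000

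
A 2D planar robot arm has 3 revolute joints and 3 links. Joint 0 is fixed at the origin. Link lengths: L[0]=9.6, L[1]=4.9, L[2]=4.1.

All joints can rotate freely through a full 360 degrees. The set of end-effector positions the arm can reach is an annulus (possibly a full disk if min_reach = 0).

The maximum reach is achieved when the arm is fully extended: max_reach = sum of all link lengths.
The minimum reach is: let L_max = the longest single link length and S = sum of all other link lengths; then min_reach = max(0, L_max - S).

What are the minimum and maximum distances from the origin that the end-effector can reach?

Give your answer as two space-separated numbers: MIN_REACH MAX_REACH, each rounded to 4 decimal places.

Link lengths: [9.6, 4.9, 4.1]
max_reach = 9.6 + 4.9 + 4.1 = 18.6
L_max = max([9.6, 4.9, 4.1]) = 9.6
S (sum of others) = 18.6 - 9.6 = 9
min_reach = max(0, 9.6 - 9) = max(0, 0.6) = 0.6

Answer: 0.6000 18.6000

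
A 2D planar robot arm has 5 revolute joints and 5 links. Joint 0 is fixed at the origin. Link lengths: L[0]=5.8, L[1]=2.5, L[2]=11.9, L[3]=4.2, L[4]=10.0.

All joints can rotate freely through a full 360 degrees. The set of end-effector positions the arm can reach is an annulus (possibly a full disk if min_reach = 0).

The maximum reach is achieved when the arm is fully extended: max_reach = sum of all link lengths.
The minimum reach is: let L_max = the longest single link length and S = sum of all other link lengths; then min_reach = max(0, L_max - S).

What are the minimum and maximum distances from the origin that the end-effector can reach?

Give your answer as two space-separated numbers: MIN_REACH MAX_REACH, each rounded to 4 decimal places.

Answer: 0.0000 34.4000

Derivation:
Link lengths: [5.8, 2.5, 11.9, 4.2, 10.0]
max_reach = 5.8 + 2.5 + 11.9 + 4.2 + 10 = 34.4
L_max = max([5.8, 2.5, 11.9, 4.2, 10.0]) = 11.9
S (sum of others) = 34.4 - 11.9 = 22.5
min_reach = max(0, 11.9 - 22.5) = max(0, -10.6) = 0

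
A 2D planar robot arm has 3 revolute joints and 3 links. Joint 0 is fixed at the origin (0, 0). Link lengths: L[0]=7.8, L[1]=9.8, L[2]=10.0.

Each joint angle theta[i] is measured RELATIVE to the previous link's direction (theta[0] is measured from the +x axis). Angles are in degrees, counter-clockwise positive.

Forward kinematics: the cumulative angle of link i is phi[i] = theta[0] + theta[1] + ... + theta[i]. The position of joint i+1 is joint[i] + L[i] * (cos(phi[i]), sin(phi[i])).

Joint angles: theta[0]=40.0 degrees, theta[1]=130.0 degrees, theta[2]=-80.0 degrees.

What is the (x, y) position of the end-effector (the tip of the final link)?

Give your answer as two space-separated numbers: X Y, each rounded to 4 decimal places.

joint[0] = (0.0000, 0.0000)  (base)
link 0: phi[0] = 40 = 40 deg
  cos(40 deg) = 0.7660, sin(40 deg) = 0.6428
  joint[1] = (0.0000, 0.0000) + 7.8 * (0.7660, 0.6428) = (0.0000 + 5.9751, 0.0000 + 5.0137) = (5.9751, 5.0137)
link 1: phi[1] = 40 + 130 = 170 deg
  cos(170 deg) = -0.9848, sin(170 deg) = 0.1736
  joint[2] = (5.9751, 5.0137) + 9.8 * (-0.9848, 0.1736) = (5.9751 + -9.6511, 5.0137 + 1.7018) = (-3.6760, 6.7155)
link 2: phi[2] = 40 + 130 + -80 = 90 deg
  cos(90 deg) = 0.0000, sin(90 deg) = 1.0000
  joint[3] = (-3.6760, 6.7155) + 10 * (0.0000, 1.0000) = (-3.6760 + 0.0000, 6.7155 + 10.0000) = (-3.6760, 16.7155)
End effector: (-3.6760, 16.7155)

Answer: -3.6760 16.7155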